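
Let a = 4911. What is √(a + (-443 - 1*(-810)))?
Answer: √5278 ≈ 72.650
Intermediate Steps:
√(a + (-443 - 1*(-810))) = √(4911 + (-443 - 1*(-810))) = √(4911 + (-443 + 810)) = √(4911 + 367) = √5278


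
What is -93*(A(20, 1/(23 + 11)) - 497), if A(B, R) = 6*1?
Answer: 45663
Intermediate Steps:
A(B, R) = 6
-93*(A(20, 1/(23 + 11)) - 497) = -93*(6 - 497) = -93*(-491) = 45663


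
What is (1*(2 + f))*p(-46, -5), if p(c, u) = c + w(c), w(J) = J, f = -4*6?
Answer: 2024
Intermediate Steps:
f = -24
p(c, u) = 2*c (p(c, u) = c + c = 2*c)
(1*(2 + f))*p(-46, -5) = (1*(2 - 24))*(2*(-46)) = (1*(-22))*(-92) = -22*(-92) = 2024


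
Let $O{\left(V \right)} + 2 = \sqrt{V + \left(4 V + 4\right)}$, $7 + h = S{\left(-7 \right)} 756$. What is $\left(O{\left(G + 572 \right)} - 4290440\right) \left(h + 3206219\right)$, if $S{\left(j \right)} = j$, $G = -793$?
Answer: $-13733361606640 + 3200920 i \sqrt{1101} \approx -1.3733 \cdot 10^{13} + 1.0621 \cdot 10^{8} i$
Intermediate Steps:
$h = -5299$ ($h = -7 - 5292 = -5299$)
$O{\left(V \right)} = -2 + \sqrt{4 + 5 V}$ ($O{\left(V \right)} = -2 + \sqrt{V + \left(4 V + 4\right)} = -2 + \sqrt{V + \left(4 + 4 V\right)} = -2 + \sqrt{4 + 5 V}$)
$\left(O{\left(G + 572 \right)} - 4290440\right) \left(h + 3206219\right) = \left(\left(-2 + \sqrt{4 + 5 \left(-793 + 572\right)}\right) - 4290440\right) \left(-5299 + 3206219\right) = \left(\left(-2 + \sqrt{4 + 5 \left(-221\right)}\right) - 4290440\right) 3200920 = \left(\left(-2 + \sqrt{4 - 1105}\right) - 4290440\right) 3200920 = \left(\left(-2 + \sqrt{-1101}\right) - 4290440\right) 3200920 = \left(\left(-2 + i \sqrt{1101}\right) - 4290440\right) 3200920 = \left(-4290442 + i \sqrt{1101}\right) 3200920 = -13733361606640 + 3200920 i \sqrt{1101}$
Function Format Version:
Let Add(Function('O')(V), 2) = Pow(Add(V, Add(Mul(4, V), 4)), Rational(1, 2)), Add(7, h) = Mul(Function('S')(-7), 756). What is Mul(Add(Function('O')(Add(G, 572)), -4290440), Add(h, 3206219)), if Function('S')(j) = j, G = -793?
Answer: Add(-13733361606640, Mul(3200920, I, Pow(1101, Rational(1, 2)))) ≈ Add(-1.3733e+13, Mul(1.0621e+8, I))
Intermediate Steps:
h = -5299 (h = Add(-7, Mul(-7, 756)) = Add(-7, -5292) = -5299)
Function('O')(V) = Add(-2, Pow(Add(4, Mul(5, V)), Rational(1, 2))) (Function('O')(V) = Add(-2, Pow(Add(V, Add(Mul(4, V), 4)), Rational(1, 2))) = Add(-2, Pow(Add(V, Add(4, Mul(4, V))), Rational(1, 2))) = Add(-2, Pow(Add(4, Mul(5, V)), Rational(1, 2))))
Mul(Add(Function('O')(Add(G, 572)), -4290440), Add(h, 3206219)) = Mul(Add(Add(-2, Pow(Add(4, Mul(5, Add(-793, 572))), Rational(1, 2))), -4290440), Add(-5299, 3206219)) = Mul(Add(Add(-2, Pow(Add(4, Mul(5, -221)), Rational(1, 2))), -4290440), 3200920) = Mul(Add(Add(-2, Pow(Add(4, -1105), Rational(1, 2))), -4290440), 3200920) = Mul(Add(Add(-2, Pow(-1101, Rational(1, 2))), -4290440), 3200920) = Mul(Add(Add(-2, Mul(I, Pow(1101, Rational(1, 2)))), -4290440), 3200920) = Mul(Add(-4290442, Mul(I, Pow(1101, Rational(1, 2)))), 3200920) = Add(-13733361606640, Mul(3200920, I, Pow(1101, Rational(1, 2))))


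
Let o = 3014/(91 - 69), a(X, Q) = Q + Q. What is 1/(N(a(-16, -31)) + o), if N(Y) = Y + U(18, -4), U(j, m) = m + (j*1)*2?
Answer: 1/107 ≈ 0.0093458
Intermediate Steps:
a(X, Q) = 2*Q
U(j, m) = m + 2*j (U(j, m) = m + j*2 = m + 2*j)
N(Y) = 32 + Y (N(Y) = Y + (-4 + 2*18) = Y + (-4 + 36) = Y + 32 = 32 + Y)
o = 137 (o = 3014/22 = (1/22)*3014 = 137)
1/(N(a(-16, -31)) + o) = 1/((32 + 2*(-31)) + 137) = 1/((32 - 62) + 137) = 1/(-30 + 137) = 1/107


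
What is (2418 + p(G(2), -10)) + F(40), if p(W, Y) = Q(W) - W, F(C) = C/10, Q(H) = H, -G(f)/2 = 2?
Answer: 2422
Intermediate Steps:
G(f) = -4 (G(f) = -2*2 = -4)
F(C) = C/10 (F(C) = C*(⅒) = C/10)
p(W, Y) = 0 (p(W, Y) = W - W = 0)
(2418 + p(G(2), -10)) + F(40) = (2418 + 0) + (⅒)*40 = 2418 + 4 = 2422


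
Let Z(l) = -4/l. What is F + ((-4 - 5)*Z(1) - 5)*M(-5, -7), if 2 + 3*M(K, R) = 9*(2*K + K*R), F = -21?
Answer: 6850/3 ≈ 2283.3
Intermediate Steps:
M(K, R) = -2/3 + 6*K + 3*K*R (M(K, R) = -2/3 + (9*(2*K + K*R))/3 = -2/3 + (18*K + 9*K*R)/3 = -2/3 + (6*K + 3*K*R) = -2/3 + 6*K + 3*K*R)
F + ((-4 - 5)*Z(1) - 5)*M(-5, -7) = -21 + ((-4 - 5)*(-4/1) - 5)*(-2/3 + 6*(-5) + 3*(-5)*(-7)) = -21 + (-(-36) - 5)*(-2/3 - 30 + 105) = -21 + (-9*(-4) - 5)*(223/3) = -21 + (36 - 5)*(223/3) = -21 + 31*(223/3) = -21 + 6913/3 = 6850/3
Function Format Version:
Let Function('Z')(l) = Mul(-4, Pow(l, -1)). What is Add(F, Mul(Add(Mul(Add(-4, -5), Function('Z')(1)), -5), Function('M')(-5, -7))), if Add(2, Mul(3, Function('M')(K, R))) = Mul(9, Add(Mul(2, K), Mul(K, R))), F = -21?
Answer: Rational(6850, 3) ≈ 2283.3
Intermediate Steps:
Function('M')(K, R) = Add(Rational(-2, 3), Mul(6, K), Mul(3, K, R)) (Function('M')(K, R) = Add(Rational(-2, 3), Mul(Rational(1, 3), Mul(9, Add(Mul(2, K), Mul(K, R))))) = Add(Rational(-2, 3), Mul(Rational(1, 3), Add(Mul(18, K), Mul(9, K, R)))) = Add(Rational(-2, 3), Add(Mul(6, K), Mul(3, K, R))) = Add(Rational(-2, 3), Mul(6, K), Mul(3, K, R)))
Add(F, Mul(Add(Mul(Add(-4, -5), Function('Z')(1)), -5), Function('M')(-5, -7))) = Add(-21, Mul(Add(Mul(Add(-4, -5), Mul(-4, Pow(1, -1))), -5), Add(Rational(-2, 3), Mul(6, -5), Mul(3, -5, -7)))) = Add(-21, Mul(Add(Mul(-9, Mul(-4, 1)), -5), Add(Rational(-2, 3), -30, 105))) = Add(-21, Mul(Add(Mul(-9, -4), -5), Rational(223, 3))) = Add(-21, Mul(Add(36, -5), Rational(223, 3))) = Add(-21, Mul(31, Rational(223, 3))) = Add(-21, Rational(6913, 3)) = Rational(6850, 3)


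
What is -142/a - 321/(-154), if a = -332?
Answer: 16055/6391 ≈ 2.5121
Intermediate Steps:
-142/a - 321/(-154) = -142/(-332) - 321/(-154) = -142*(-1/332) - 321*(-1/154) = 71/166 + 321/154 = 16055/6391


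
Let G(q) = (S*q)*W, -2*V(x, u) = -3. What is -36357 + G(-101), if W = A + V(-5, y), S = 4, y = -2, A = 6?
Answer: -39387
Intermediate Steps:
V(x, u) = 3/2 (V(x, u) = -½*(-3) = 3/2)
W = 15/2 (W = 6 + 3/2 = 15/2 ≈ 7.5000)
G(q) = 30*q (G(q) = (4*q)*(15/2) = 30*q)
-36357 + G(-101) = -36357 + 30*(-101) = -36357 - 3030 = -39387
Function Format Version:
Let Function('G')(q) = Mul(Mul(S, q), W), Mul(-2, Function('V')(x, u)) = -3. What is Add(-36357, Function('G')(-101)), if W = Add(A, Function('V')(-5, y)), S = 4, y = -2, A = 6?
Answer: -39387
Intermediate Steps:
Function('V')(x, u) = Rational(3, 2) (Function('V')(x, u) = Mul(Rational(-1, 2), -3) = Rational(3, 2))
W = Rational(15, 2) (W = Add(6, Rational(3, 2)) = Rational(15, 2) ≈ 7.5000)
Function('G')(q) = Mul(30, q) (Function('G')(q) = Mul(Mul(4, q), Rational(15, 2)) = Mul(30, q))
Add(-36357, Function('G')(-101)) = Add(-36357, Mul(30, -101)) = Add(-36357, -3030) = -39387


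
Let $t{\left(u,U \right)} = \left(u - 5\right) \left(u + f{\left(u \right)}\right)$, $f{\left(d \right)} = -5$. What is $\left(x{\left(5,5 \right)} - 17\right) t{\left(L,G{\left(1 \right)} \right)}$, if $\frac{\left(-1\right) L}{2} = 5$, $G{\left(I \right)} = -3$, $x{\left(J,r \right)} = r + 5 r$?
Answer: $2925$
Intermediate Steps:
$x{\left(J,r \right)} = 6 r$
$L = -10$ ($L = \left(-2\right) 5 = -10$)
$t{\left(u,U \right)} = \left(-5 + u\right)^{2}$ ($t{\left(u,U \right)} = \left(u - 5\right) \left(u - 5\right) = \left(-5 + u\right) \left(-5 + u\right) = \left(-5 + u\right)^{2}$)
$\left(x{\left(5,5 \right)} - 17\right) t{\left(L,G{\left(1 \right)} \right)} = \left(6 \cdot 5 - 17\right) \left(25 + \left(-10\right)^{2} - -100\right) = \left(30 - 17\right) \left(25 + 100 + 100\right) = 13 \cdot 225 = 2925$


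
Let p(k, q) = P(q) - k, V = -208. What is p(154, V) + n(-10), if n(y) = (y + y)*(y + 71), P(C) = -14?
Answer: -1388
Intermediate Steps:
p(k, q) = -14 - k
n(y) = 2*y*(71 + y) (n(y) = (2*y)*(71 + y) = 2*y*(71 + y))
p(154, V) + n(-10) = (-14 - 1*154) + 2*(-10)*(71 - 10) = (-14 - 154) + 2*(-10)*61 = -168 - 1220 = -1388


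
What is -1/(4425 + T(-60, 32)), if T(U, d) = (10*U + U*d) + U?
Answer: -1/1845 ≈ -0.00054201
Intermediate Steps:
T(U, d) = 11*U + U*d
-1/(4425 + T(-60, 32)) = -1/(4425 - 60*(11 + 32)) = -1/(4425 - 60*43) = -1/(4425 - 2580) = -1/1845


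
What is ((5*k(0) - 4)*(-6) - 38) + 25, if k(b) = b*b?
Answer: 11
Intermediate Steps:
k(b) = b²
((5*k(0) - 4)*(-6) - 38) + 25 = ((5*0² - 4)*(-6) - 38) + 25 = ((5*0 - 4)*(-6) - 38) + 25 = ((0 - 4)*(-6) - 38) + 25 = (-4*(-6) - 38) + 25 = (24 - 38) + 25 = -14 + 25 = 11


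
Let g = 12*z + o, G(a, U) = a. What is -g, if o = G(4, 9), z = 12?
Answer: -148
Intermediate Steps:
o = 4
g = 148 (g = 12*12 + 4 = 144 + 4 = 148)
-g = -1*148 = -148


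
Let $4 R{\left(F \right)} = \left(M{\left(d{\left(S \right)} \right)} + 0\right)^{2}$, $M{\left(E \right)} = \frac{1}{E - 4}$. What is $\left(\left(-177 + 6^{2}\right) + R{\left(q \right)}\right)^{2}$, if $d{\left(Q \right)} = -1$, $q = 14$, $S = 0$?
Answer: $\frac{198781801}{10000} \approx 19878.0$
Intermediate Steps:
$M{\left(E \right)} = \frac{1}{-4 + E}$
$R{\left(F \right)} = \frac{1}{100}$ ($R{\left(F \right)} = \frac{\left(\frac{1}{-4 - 1} + 0\right)^{2}}{4} = \frac{\left(\frac{1}{-5} + 0\right)^{2}}{4} = \frac{\left(- \frac{1}{5} + 0\right)^{2}}{4} = \frac{\left(- \frac{1}{5}\right)^{2}}{4} = \frac{1}{4} \cdot \frac{1}{25} = \frac{1}{100}$)
$\left(\left(-177 + 6^{2}\right) + R{\left(q \right)}\right)^{2} = \left(\left(-177 + 6^{2}\right) + \frac{1}{100}\right)^{2} = \left(\left(-177 + 36\right) + \frac{1}{100}\right)^{2} = \left(-141 + \frac{1}{100}\right)^{2} = \left(- \frac{14099}{100}\right)^{2} = \frac{198781801}{10000}$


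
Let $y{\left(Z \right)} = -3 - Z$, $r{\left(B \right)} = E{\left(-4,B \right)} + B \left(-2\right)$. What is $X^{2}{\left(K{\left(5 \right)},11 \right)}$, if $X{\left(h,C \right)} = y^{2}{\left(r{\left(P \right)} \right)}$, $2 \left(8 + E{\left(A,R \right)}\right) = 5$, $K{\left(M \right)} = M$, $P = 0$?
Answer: $\frac{625}{16} \approx 39.063$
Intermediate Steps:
$E{\left(A,R \right)} = - \frac{11}{2}$ ($E{\left(A,R \right)} = -8 + \frac{1}{2} \cdot 5 = -8 + \frac{5}{2} = - \frac{11}{2}$)
$r{\left(B \right)} = - \frac{11}{2} - 2 B$ ($r{\left(B \right)} = - \frac{11}{2} + B \left(-2\right) = - \frac{11}{2} - 2 B$)
$X{\left(h,C \right)} = \frac{25}{4}$ ($X{\left(h,C \right)} = \left(-3 - \left(- \frac{11}{2} - 0\right)\right)^{2} = \left(-3 - \left(- \frac{11}{2} + 0\right)\right)^{2} = \left(-3 - - \frac{11}{2}\right)^{2} = \left(-3 + \frac{11}{2}\right)^{2} = \left(\frac{5}{2}\right)^{2} = \frac{25}{4}$)
$X^{2}{\left(K{\left(5 \right)},11 \right)} = \left(\frac{25}{4}\right)^{2} = \frac{625}{16}$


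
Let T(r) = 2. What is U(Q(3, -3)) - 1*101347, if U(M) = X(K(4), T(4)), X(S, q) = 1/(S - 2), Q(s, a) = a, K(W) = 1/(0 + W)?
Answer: -709433/7 ≈ -1.0135e+5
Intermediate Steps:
K(W) = 1/W
X(S, q) = 1/(-2 + S)
U(M) = -4/7 (U(M) = 1/(-2 + 1/4) = 1/(-2 + ¼) = 1/(-7/4) = -4/7)
U(Q(3, -3)) - 1*101347 = -4/7 - 1*101347 = -4/7 - 101347 = -709433/7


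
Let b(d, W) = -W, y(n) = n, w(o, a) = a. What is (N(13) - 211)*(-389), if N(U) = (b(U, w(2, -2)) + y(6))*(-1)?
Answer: 85191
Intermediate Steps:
N(U) = -8 (N(U) = (-1*(-2) + 6)*(-1) = (2 + 6)*(-1) = 8*(-1) = -8)
(N(13) - 211)*(-389) = (-8 - 211)*(-389) = -219*(-389) = 85191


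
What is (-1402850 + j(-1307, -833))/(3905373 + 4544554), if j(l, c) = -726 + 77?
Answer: -1403499/8449927 ≈ -0.16610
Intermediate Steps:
j(l, c) = -649
(-1402850 + j(-1307, -833))/(3905373 + 4544554) = (-1402850 - 649)/(3905373 + 4544554) = -1403499/8449927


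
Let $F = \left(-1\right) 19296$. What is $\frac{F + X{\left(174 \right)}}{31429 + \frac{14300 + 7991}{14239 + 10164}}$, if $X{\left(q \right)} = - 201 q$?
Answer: $- \frac{662175405}{383492089} \approx -1.7267$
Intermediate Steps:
$F = -19296$
$\frac{F + X{\left(174 \right)}}{31429 + \frac{14300 + 7991}{14239 + 10164}} = \frac{-19296 - 34974}{31429 + \frac{14300 + 7991}{14239 + 10164}} = \frac{-19296 - 34974}{31429 + \frac{22291}{24403}} = - \frac{54270}{31429 + 22291 \cdot \frac{1}{24403}} = - \frac{54270}{31429 + \frac{22291}{24403}} = - \frac{54270}{\frac{766984178}{24403}} = \left(-54270\right) \frac{24403}{766984178} = - \frac{662175405}{383492089}$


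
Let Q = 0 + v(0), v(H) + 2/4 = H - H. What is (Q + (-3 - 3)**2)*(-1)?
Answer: -71/2 ≈ -35.500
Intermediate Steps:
v(H) = -1/2 (v(H) = -1/2 + (H - H) = -1/2 + 0 = -1/2)
Q = -1/2 (Q = 0 - 1/2 = -1/2 ≈ -0.50000)
(Q + (-3 - 3)**2)*(-1) = (-1/2 + (-3 - 3)**2)*(-1) = (-1/2 + (-6)**2)*(-1) = (-1/2 + 36)*(-1) = (71/2)*(-1) = -71/2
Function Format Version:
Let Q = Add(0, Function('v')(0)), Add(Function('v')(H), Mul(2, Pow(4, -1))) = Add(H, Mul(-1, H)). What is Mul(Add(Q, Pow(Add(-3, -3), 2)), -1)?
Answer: Rational(-71, 2) ≈ -35.500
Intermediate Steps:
Function('v')(H) = Rational(-1, 2) (Function('v')(H) = Add(Rational(-1, 2), Add(H, Mul(-1, H))) = Add(Rational(-1, 2), 0) = Rational(-1, 2))
Q = Rational(-1, 2) (Q = Add(0, Rational(-1, 2)) = Rational(-1, 2) ≈ -0.50000)
Mul(Add(Q, Pow(Add(-3, -3), 2)), -1) = Mul(Add(Rational(-1, 2), Pow(Add(-3, -3), 2)), -1) = Mul(Add(Rational(-1, 2), Pow(-6, 2)), -1) = Mul(Add(Rational(-1, 2), 36), -1) = Mul(Rational(71, 2), -1) = Rational(-71, 2)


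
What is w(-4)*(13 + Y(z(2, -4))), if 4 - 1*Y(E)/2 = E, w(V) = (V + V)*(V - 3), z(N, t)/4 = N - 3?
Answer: 1624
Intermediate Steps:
z(N, t) = -12 + 4*N (z(N, t) = 4*(N - 3) = 4*(-3 + N) = -12 + 4*N)
w(V) = 2*V*(-3 + V) (w(V) = (2*V)*(-3 + V) = 2*V*(-3 + V))
Y(E) = 8 - 2*E
w(-4)*(13 + Y(z(2, -4))) = (2*(-4)*(-3 - 4))*(13 + (8 - 2*(-12 + 4*2))) = (2*(-4)*(-7))*(13 + (8 - 2*(-12 + 8))) = 56*(13 + (8 - 2*(-4))) = 56*(13 + (8 + 8)) = 56*(13 + 16) = 56*29 = 1624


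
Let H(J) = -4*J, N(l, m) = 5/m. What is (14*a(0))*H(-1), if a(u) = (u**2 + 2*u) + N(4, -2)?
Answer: -140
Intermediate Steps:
a(u) = -5/2 + u**2 + 2*u (a(u) = (u**2 + 2*u) + 5/(-2) = (u**2 + 2*u) + 5*(-1/2) = (u**2 + 2*u) - 5/2 = -5/2 + u**2 + 2*u)
(14*a(0))*H(-1) = (14*(-5/2 + 0**2 + 2*0))*(-4*(-1)) = (14*(-5/2 + 0 + 0))*4 = (14*(-5/2))*4 = -35*4 = -140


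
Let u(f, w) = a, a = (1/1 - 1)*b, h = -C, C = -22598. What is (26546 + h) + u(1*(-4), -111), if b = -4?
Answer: 49144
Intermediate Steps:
h = 22598 (h = -1*(-22598) = 22598)
a = 0 (a = (1/1 - 1)*(-4) = (1 - 1)*(-4) = 0*(-4) = 0)
u(f, w) = 0
(26546 + h) + u(1*(-4), -111) = (26546 + 22598) + 0 = 49144 + 0 = 49144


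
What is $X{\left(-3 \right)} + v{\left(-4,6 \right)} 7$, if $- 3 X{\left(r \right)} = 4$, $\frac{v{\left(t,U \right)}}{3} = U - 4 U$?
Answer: $- \frac{1138}{3} \approx -379.33$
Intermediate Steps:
$v{\left(t,U \right)} = - 9 U$ ($v{\left(t,U \right)} = 3 \left(U - 4 U\right) = 3 \left(- 3 U\right) = - 9 U$)
$X{\left(r \right)} = - \frac{4}{3}$ ($X{\left(r \right)} = \left(- \frac{1}{3}\right) 4 = - \frac{4}{3}$)
$X{\left(-3 \right)} + v{\left(-4,6 \right)} 7 = - \frac{4}{3} + \left(-9\right) 6 \cdot 7 = - \frac{4}{3} - 378 = - \frac{1138}{3}$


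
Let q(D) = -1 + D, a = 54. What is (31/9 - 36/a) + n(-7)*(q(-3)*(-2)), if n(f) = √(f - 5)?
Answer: 25/9 + 16*I*√3 ≈ 2.7778 + 27.713*I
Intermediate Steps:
n(f) = √(-5 + f)
(31/9 - 36/a) + n(-7)*(q(-3)*(-2)) = (31/9 - 36/54) + √(-5 - 7)*((-1 - 3)*(-2)) = (31*(⅑) - 36*1/54) + √(-12)*(-4*(-2)) = (31/9 - ⅔) + (2*I*√3)*8 = 25/9 + 16*I*√3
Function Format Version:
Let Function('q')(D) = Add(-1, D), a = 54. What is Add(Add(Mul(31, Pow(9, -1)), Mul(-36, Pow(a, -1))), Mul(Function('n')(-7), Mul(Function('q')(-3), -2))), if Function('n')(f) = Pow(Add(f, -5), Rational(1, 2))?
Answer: Add(Rational(25, 9), Mul(16, I, Pow(3, Rational(1, 2)))) ≈ Add(2.7778, Mul(27.713, I))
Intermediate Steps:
Function('n')(f) = Pow(Add(-5, f), Rational(1, 2))
Add(Add(Mul(31, Pow(9, -1)), Mul(-36, Pow(a, -1))), Mul(Function('n')(-7), Mul(Function('q')(-3), -2))) = Add(Add(Mul(31, Pow(9, -1)), Mul(-36, Pow(54, -1))), Mul(Pow(Add(-5, -7), Rational(1, 2)), Mul(Add(-1, -3), -2))) = Add(Add(Mul(31, Rational(1, 9)), Mul(-36, Rational(1, 54))), Mul(Pow(-12, Rational(1, 2)), Mul(-4, -2))) = Add(Add(Rational(31, 9), Rational(-2, 3)), Mul(Mul(2, I, Pow(3, Rational(1, 2))), 8)) = Add(Rational(25, 9), Mul(16, I, Pow(3, Rational(1, 2))))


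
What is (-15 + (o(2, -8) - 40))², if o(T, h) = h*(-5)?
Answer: 225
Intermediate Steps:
o(T, h) = -5*h
(-15 + (o(2, -8) - 40))² = (-15 + (-5*(-8) - 40))² = (-15 + (40 - 40))² = (-15 + 0)² = (-15)² = 225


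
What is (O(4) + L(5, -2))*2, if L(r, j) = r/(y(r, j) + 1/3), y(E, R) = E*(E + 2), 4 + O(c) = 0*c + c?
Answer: 15/53 ≈ 0.28302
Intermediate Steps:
O(c) = -4 + c (O(c) = -4 + (0*c + c) = -4 + (0 + c) = -4 + c)
y(E, R) = E*(2 + E)
L(r, j) = r/(1/3 + r*(2 + r)) (L(r, j) = r/(r*(2 + r) + 1/3) = r/(1/3 + r*(2 + r)))
(O(4) + L(5, -2))*2 = ((-4 + 4) + 3*5/(1 + 3*5*(2 + 5)))*2 = (0 + 3*5/(1 + 3*5*7))*2 = (0 + 3*5/(1 + 105))*2 = (0 + 3*5/106)*2 = (0 + 3*5*(1/106))*2 = (0 + 15/106)*2 = (15/106)*2 = 15/53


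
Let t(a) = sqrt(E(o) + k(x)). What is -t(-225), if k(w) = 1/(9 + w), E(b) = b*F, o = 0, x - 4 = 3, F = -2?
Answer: -1/4 ≈ -0.25000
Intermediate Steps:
x = 7 (x = 4 + 3 = 7)
E(b) = -2*b (E(b) = b*(-2) = -2*b)
t(a) = 1/4 (t(a) = sqrt(-2*0 + 1/(9 + 7)) = sqrt(0 + 1/16) = sqrt(1/16) = 1/4)
-t(-225) = -1*1/4 = -1/4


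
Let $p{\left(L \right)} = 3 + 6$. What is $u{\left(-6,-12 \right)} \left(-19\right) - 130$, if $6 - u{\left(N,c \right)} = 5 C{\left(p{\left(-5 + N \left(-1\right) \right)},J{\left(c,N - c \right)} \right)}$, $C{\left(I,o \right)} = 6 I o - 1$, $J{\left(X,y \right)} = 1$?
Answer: $4791$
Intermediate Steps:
$p{\left(L \right)} = 9$
$C{\left(I,o \right)} = -1 + 6 I o$ ($C{\left(I,o \right)} = 6 I o - 1 = -1 + 6 I o$)
$u{\left(N,c \right)} = -259$ ($u{\left(N,c \right)} = 6 - 5 \left(-1 + 6 \cdot 9 \cdot 1\right) = 6 - 5 \left(-1 + 54\right) = 6 - 5 \cdot 53 = 6 - 265 = -259$)
$u{\left(-6,-12 \right)} \left(-19\right) - 130 = \left(-259\right) \left(-19\right) - 130 = 4921 - 130 = 4791$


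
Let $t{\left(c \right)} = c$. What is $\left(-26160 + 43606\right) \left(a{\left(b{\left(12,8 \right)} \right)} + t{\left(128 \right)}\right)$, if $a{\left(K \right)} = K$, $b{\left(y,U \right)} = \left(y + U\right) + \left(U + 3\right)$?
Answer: $2773914$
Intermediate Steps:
$b{\left(y,U \right)} = 3 + y + 2 U$ ($b{\left(y,U \right)} = \left(U + y\right) + \left(3 + U\right) = 3 + y + 2 U$)
$\left(-26160 + 43606\right) \left(a{\left(b{\left(12,8 \right)} \right)} + t{\left(128 \right)}\right) = \left(-26160 + 43606\right) \left(\left(3 + 12 + 2 \cdot 8\right) + 128\right) = 17446 \left(\left(3 + 12 + 16\right) + 128\right) = 17446 \left(31 + 128\right) = 17446 \cdot 159 = 2773914$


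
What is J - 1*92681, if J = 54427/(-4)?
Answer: -425151/4 ≈ -1.0629e+5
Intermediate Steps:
J = -54427/4 (J = -¼*54427 = -54427/4 ≈ -13607.)
J - 1*92681 = -54427/4 - 1*92681 = -54427/4 - 92681 = -425151/4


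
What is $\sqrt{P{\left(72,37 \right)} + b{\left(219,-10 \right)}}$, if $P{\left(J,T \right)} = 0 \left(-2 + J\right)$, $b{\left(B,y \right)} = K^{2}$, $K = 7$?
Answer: $7$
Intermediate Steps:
$b{\left(B,y \right)} = 49$ ($b{\left(B,y \right)} = 7^{2} = 49$)
$P{\left(J,T \right)} = 0$
$\sqrt{P{\left(72,37 \right)} + b{\left(219,-10 \right)}} = \sqrt{0 + 49} = \sqrt{49} = 7$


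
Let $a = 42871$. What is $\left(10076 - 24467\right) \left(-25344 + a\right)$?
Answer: $-252231057$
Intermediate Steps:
$\left(10076 - 24467\right) \left(-25344 + a\right) = \left(10076 - 24467\right) \left(-25344 + 42871\right) = \left(-14391\right) 17527 = -252231057$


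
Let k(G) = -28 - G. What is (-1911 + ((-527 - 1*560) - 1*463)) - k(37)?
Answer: -3396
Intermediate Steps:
(-1911 + ((-527 - 1*560) - 1*463)) - k(37) = (-1911 + ((-527 - 1*560) - 1*463)) - (-28 - 1*37) = (-1911 + ((-527 - 560) - 463)) - (-28 - 37) = (-1911 + (-1087 - 463)) - 1*(-65) = (-1911 - 1550) + 65 = -3461 + 65 = -3396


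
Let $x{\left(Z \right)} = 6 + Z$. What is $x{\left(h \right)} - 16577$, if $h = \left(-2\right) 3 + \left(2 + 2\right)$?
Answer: $-16573$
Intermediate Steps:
$h = -2$ ($h = -6 + 4 = -2$)
$x{\left(h \right)} - 16577 = \left(6 - 2\right) - 16577 = 4 - 16577 = -16573$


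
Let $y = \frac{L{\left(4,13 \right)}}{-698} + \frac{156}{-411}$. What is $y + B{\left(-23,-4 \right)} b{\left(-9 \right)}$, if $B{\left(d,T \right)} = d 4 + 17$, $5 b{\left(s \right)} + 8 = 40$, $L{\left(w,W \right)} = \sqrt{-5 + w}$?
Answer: $- \frac{65812}{137} - \frac{i}{698} \approx -480.38 - 0.0014327 i$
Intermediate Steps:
$b{\left(s \right)} = \frac{32}{5}$ ($b{\left(s \right)} = - \frac{8}{5} + \frac{1}{5} \cdot 40 = - \frac{8}{5} + 8 = \frac{32}{5}$)
$B{\left(d,T \right)} = 17 + 4 d$ ($B{\left(d,T \right)} = 4 d + 17 = 17 + 4 d$)
$y = - \frac{52}{137} - \frac{i}{698}$ ($y = \frac{\sqrt{-5 + 4}}{-698} + \frac{156}{-411} = \sqrt{-1} \left(- \frac{1}{698}\right) + 156 \left(- \frac{1}{411}\right) = i \left(- \frac{1}{698}\right) - \frac{52}{137} = - \frac{i}{698} - \frac{52}{137} = - \frac{52}{137} - \frac{i}{698} \approx -0.37956 - 0.0014327 i$)
$y + B{\left(-23,-4 \right)} b{\left(-9 \right)} = \left(- \frac{52}{137} - \frac{i}{698}\right) + \left(17 + 4 \left(-23\right)\right) \frac{32}{5} = \left(- \frac{52}{137} - \frac{i}{698}\right) + \left(17 - 92\right) \frac{32}{5} = \left(- \frac{52}{137} - \frac{i}{698}\right) - 480 = - \frac{65812}{137} - \frac{i}{698}$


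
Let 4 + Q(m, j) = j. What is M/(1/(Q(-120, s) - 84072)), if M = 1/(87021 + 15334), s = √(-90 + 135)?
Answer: -84076/102355 + 3*√5/102355 ≈ -0.82135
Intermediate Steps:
s = 3*√5 (s = √45 = 3*√5 ≈ 6.7082)
Q(m, j) = -4 + j
M = 1/102355 ≈ 9.7699e-6
M/(1/(Q(-120, s) - 84072)) = 1/(102355*(1/((-4 + 3*√5) - 84072))) = 1/(102355*(1/(-84076 + 3*√5))) = (-84076 + 3*√5)/102355 = -84076/102355 + 3*√5/102355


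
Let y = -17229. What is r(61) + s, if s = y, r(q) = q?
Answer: -17168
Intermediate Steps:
s = -17229
r(61) + s = 61 - 17229 = -17168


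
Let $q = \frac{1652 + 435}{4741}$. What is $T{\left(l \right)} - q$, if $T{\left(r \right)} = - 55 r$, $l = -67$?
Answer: $\frac{17468498}{4741} \approx 3684.6$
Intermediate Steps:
$q = \frac{2087}{4741}$ ($q = 2087 \cdot \frac{1}{4741} = \frac{2087}{4741} \approx 0.4402$)
$T{\left(l \right)} - q = \left(-55\right) \left(-67\right) - \frac{2087}{4741} = 3685 - \frac{2087}{4741} = \frac{17468498}{4741}$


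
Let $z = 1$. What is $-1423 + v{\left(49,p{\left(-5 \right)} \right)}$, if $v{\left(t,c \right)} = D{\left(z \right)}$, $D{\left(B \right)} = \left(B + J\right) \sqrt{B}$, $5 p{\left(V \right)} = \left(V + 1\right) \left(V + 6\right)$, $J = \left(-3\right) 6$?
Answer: $-1440$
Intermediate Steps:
$J = -18$
$p{\left(V \right)} = \frac{\left(1 + V\right) \left(6 + V\right)}{5}$ ($p{\left(V \right)} = \frac{\left(V + 1\right) \left(V + 6\right)}{5} = \frac{\left(1 + V\right) \left(6 + V\right)}{5}$)
$D{\left(B \right)} = \sqrt{B} \left(-18 + B\right)$ ($D{\left(B \right)} = \left(B - 18\right) \sqrt{B} = \left(-18 + B\right) \sqrt{B} = \sqrt{B} \left(-18 + B\right)$)
$v{\left(t,c \right)} = -17$ ($v{\left(t,c \right)} = \sqrt{1} \left(-18 + 1\right) = 1 \left(-17\right) = -17$)
$-1423 + v{\left(49,p{\left(-5 \right)} \right)} = -1423 - 17 = -1440$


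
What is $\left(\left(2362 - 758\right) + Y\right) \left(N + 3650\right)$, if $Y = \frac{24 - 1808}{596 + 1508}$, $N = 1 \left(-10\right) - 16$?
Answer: $\frac{1527983496}{263} \approx 5.8098 \cdot 10^{6}$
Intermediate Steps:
$N = -26$ ($N = -10 - 16 = -26$)
$Y = - \frac{223}{263}$ ($Y = - \frac{1784}{2104} = \left(-1784\right) \frac{1}{2104} = - \frac{223}{263} \approx -0.84791$)
$\left(\left(2362 - 758\right) + Y\right) \left(N + 3650\right) = \left(\left(2362 - 758\right) - \frac{223}{263}\right) \left(-26 + 3650\right) = \left(\left(2362 - 758\right) - \frac{223}{263}\right) 3624 = \left(1604 - \frac{223}{263}\right) 3624 = \frac{421629}{263} \cdot 3624 = \frac{1527983496}{263}$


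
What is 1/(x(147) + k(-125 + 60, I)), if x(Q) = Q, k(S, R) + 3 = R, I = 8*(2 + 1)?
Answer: 1/168 ≈ 0.0059524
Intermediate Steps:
I = 24 (I = 8*3 = 24)
k(S, R) = -3 + R
1/(x(147) + k(-125 + 60, I)) = 1/(147 + (-3 + 24)) = 1/(147 + 21) = 1/168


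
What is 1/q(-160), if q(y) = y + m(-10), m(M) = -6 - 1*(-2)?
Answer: -1/164 ≈ -0.0060976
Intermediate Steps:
m(M) = -4 (m(M) = -6 + 2 = -4)
q(y) = -4 + y (q(y) = y - 4 = -4 + y)
1/q(-160) = 1/(-4 - 160) = 1/(-164) = -1/164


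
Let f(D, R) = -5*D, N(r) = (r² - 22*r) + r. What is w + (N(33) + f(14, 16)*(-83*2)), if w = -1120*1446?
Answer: -1607504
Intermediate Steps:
N(r) = r² - 21*r
w = -1619520
w + (N(33) + f(14, 16)*(-83*2)) = -1619520 + (33*(-21 + 33) + (-5*14)*(-83*2)) = -1619520 + (33*12 - 70*(-166)) = -1619520 + (396 + 11620) = -1619520 + 12016 = -1607504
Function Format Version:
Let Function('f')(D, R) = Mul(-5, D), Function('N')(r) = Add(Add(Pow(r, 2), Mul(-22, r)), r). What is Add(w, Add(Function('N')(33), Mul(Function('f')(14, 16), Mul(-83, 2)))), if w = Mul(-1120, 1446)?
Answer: -1607504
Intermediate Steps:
Function('N')(r) = Add(Pow(r, 2), Mul(-21, r))
w = -1619520
Add(w, Add(Function('N')(33), Mul(Function('f')(14, 16), Mul(-83, 2)))) = Add(-1619520, Add(Mul(33, Add(-21, 33)), Mul(Mul(-5, 14), Mul(-83, 2)))) = Add(-1619520, Add(Mul(33, 12), Mul(-70, -166))) = Add(-1619520, Add(396, 11620)) = Add(-1619520, 12016) = -1607504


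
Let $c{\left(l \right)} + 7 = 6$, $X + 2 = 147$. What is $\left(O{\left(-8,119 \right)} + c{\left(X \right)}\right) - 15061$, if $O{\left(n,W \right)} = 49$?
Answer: $-15013$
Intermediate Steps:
$X = 145$ ($X = -2 + 147 = 145$)
$c{\left(l \right)} = -1$ ($c{\left(l \right)} = -7 + 6 = -1$)
$\left(O{\left(-8,119 \right)} + c{\left(X \right)}\right) - 15061 = \left(49 - 1\right) - 15061 = 48 - 15061 = -15013$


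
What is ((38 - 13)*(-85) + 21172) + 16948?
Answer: 35995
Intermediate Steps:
((38 - 13)*(-85) + 21172) + 16948 = (25*(-85) + 21172) + 16948 = (-2125 + 21172) + 16948 = 19047 + 16948 = 35995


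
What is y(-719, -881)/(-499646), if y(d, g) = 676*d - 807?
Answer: 486851/499646 ≈ 0.97439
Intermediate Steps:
y(d, g) = -807 + 676*d
y(-719, -881)/(-499646) = (-807 + 676*(-719))/(-499646) = (-807 - 486044)*(-1/499646) = -486851*(-1/499646) = 486851/499646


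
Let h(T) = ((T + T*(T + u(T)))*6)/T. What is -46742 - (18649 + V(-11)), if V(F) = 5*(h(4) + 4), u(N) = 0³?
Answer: -65561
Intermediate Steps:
u(N) = 0
h(T) = (6*T + 6*T²)/T (h(T) = ((T + T*(T + 0))*6)/T = ((T + T*T)*6)/T = ((T + T²)*6)/T = (6*T + 6*T²)/T)
V(F) = 170 (V(F) = 5*((6 + 6*4) + 4) = 5*((6 + 24) + 4) = 5*(30 + 4) = 5*34 = 170)
-46742 - (18649 + V(-11)) = -46742 - (18649 + 170) = -46742 - 1*18819 = -46742 - 18819 = -65561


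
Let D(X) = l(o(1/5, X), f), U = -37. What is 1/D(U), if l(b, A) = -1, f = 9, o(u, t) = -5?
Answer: -1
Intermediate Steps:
D(X) = -1
1/D(U) = 1/(-1) = -1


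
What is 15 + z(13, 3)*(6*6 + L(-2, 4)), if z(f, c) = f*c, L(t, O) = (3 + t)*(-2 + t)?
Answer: 1263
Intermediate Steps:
L(t, O) = (-2 + t)*(3 + t)
z(f, c) = c*f
15 + z(13, 3)*(6*6 + L(-2, 4)) = 15 + (3*13)*(6*6 + (-6 - 2 + (-2)**2)) = 15 + 39*(36 + (-6 - 2 + 4)) = 15 + 39*(36 - 4) = 15 + 39*32 = 15 + 1248 = 1263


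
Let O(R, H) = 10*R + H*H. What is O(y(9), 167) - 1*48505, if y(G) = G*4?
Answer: -20256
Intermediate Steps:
y(G) = 4*G
O(R, H) = H² + 10*R (O(R, H) = 10*R + H² = H² + 10*R)
O(y(9), 167) - 1*48505 = (167² + 10*(4*9)) - 1*48505 = (27889 + 10*36) - 48505 = (27889 + 360) - 48505 = 28249 - 48505 = -20256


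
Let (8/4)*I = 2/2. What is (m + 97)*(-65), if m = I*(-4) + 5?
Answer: -6500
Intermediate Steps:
I = 1/2 (I = (2/2)/2 = (2*(1/2))/2 = (1/2)*1 = 1/2 ≈ 0.50000)
m = 3 (m = (1/2)*(-4) + 5 = -2 + 5 = 3)
(m + 97)*(-65) = (3 + 97)*(-65) = 100*(-65) = -6500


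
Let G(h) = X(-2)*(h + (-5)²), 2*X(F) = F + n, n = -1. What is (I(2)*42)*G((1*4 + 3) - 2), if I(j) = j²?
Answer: -7560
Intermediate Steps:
X(F) = -½ + F/2 (X(F) = (F - 1)/2 = (-1 + F)/2 = -½ + F/2)
G(h) = -75/2 - 3*h/2 (G(h) = (-½ + (½)*(-2))*(h + (-5)²) = (-½ - 1)*(h + 25) = -3*(25 + h)/2 = -75/2 - 3*h/2)
(I(2)*42)*G((1*4 + 3) - 2) = (2²*42)*(-75/2 - 3*((1*4 + 3) - 2)/2) = (4*42)*(-75/2 - 3*((4 + 3) - 2)/2) = 168*(-75/2 - 3*(7 - 2)/2) = 168*(-75/2 - 3/2*5) = 168*(-75/2 - 15/2) = 168*(-45) = -7560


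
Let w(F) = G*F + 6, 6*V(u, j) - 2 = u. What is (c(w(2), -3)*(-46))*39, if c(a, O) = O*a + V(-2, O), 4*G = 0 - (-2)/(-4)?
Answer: 61893/2 ≈ 30947.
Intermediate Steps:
G = -⅛ (G = (0 - (-2)/(-4))/4 = (0 - (-2)*(-1)/4)/4 = (0 - 1*½)/4 = (0 - ½)/4 = (¼)*(-½) = -⅛ ≈ -0.12500)
V(u, j) = ⅓ + u/6
w(F) = 6 - F/8 (w(F) = -F/8 + 6 = 6 - F/8)
c(a, O) = O*a (c(a, O) = O*a + (⅓ + (⅙)*(-2)) = O*a + (⅓ - ⅓) = O*a + 0 = O*a)
(c(w(2), -3)*(-46))*39 = (-3*(6 - ⅛*2)*(-46))*39 = (-3*(6 - ¼)*(-46))*39 = (-3*23/4*(-46))*39 = -69/4*(-46)*39 = (1587/2)*39 = 61893/2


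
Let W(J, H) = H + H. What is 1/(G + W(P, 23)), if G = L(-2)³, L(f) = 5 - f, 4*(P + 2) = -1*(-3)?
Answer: 1/389 ≈ 0.0025707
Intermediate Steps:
P = -5/4 (P = -2 + (-1*(-3))/4 = -2 + (¼)*3 = -2 + ¾ = -5/4 ≈ -1.2500)
W(J, H) = 2*H
G = 343 (G = (5 - 1*(-2))³ = (5 + 2)³ = 7³ = 343)
1/(G + W(P, 23)) = 1/(343 + 2*23) = 1/(343 + 46) = 1/389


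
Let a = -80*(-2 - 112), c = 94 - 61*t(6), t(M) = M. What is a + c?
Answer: 8848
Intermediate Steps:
c = -272 (c = 94 - 61*6 = 94 - 366 = -272)
a = 9120 (a = -80*(-114) = 9120)
a + c = 9120 - 272 = 8848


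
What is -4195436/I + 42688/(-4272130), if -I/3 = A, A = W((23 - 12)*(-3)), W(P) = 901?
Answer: 8961666306508/5773783695 ≈ 1552.1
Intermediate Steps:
A = 901
I = -2703 (I = -3*901 = -2703)
-4195436/I + 42688/(-4272130) = -4195436/(-2703) + 42688/(-4272130) = -4195436*(-1/2703) + 42688*(-1/4272130) = 4195436/2703 - 21344/2136065 = 8961666306508/5773783695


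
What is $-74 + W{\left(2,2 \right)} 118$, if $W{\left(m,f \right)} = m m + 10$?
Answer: $1578$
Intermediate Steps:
$W{\left(m,f \right)} = 10 + m^{2}$ ($W{\left(m,f \right)} = m^{2} + 10 = 10 + m^{2}$)
$-74 + W{\left(2,2 \right)} 118 = -74 + \left(10 + 2^{2}\right) 118 = -74 + \left(10 + 4\right) 118 = -74 + 14 \cdot 118 = -74 + 1652 = 1578$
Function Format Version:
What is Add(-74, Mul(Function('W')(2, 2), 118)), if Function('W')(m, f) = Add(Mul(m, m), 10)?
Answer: 1578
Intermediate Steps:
Function('W')(m, f) = Add(10, Pow(m, 2)) (Function('W')(m, f) = Add(Pow(m, 2), 10) = Add(10, Pow(m, 2)))
Add(-74, Mul(Function('W')(2, 2), 118)) = Add(-74, Mul(Add(10, Pow(2, 2)), 118)) = Add(-74, Mul(Add(10, 4), 118)) = Add(-74, Mul(14, 118)) = Add(-74, 1652) = 1578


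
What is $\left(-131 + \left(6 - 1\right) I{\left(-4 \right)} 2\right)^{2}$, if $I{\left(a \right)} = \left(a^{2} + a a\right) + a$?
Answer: $22201$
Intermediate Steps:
$I{\left(a \right)} = a + 2 a^{2}$ ($I{\left(a \right)} = \left(a^{2} + a^{2}\right) + a = 2 a^{2} + a = a + 2 a^{2}$)
$\left(-131 + \left(6 - 1\right) I{\left(-4 \right)} 2\right)^{2} = \left(-131 + \left(6 - 1\right) \left(- 4 \left(1 + 2 \left(-4\right)\right)\right) 2\right)^{2} = \left(-131 + 5 \left(- 4 \left(1 - 8\right)\right) 2\right)^{2} = \left(-131 + 5 \left(\left(-4\right) \left(-7\right)\right) 2\right)^{2} = \left(-131 + 5 \cdot 28 \cdot 2\right)^{2} = \left(-131 + 140 \cdot 2\right)^{2} = \left(-131 + 280\right)^{2} = 149^{2} = 22201$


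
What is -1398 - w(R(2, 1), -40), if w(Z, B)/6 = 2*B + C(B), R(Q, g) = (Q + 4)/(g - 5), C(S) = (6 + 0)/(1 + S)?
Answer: -11922/13 ≈ -917.08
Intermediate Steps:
C(S) = 6/(1 + S)
R(Q, g) = (4 + Q)/(-5 + g)
w(Z, B) = 12*B + 36/(1 + B) (w(Z, B) = 6*(2*B + 6/(1 + B)) = 12*B + 36/(1 + B))
-1398 - w(R(2, 1), -40) = -1398 - 12*(3 - 40*(1 - 40))/(1 - 40) = -1398 - 12*(3 - 40*(-39))/(-39) = -1398 - 12*(-1)*(3 + 1560)/39 = -1398 - 12*(-1)*1563/39 = -1398 - 1*(-6252/13) = -1398 + 6252/13 = -11922/13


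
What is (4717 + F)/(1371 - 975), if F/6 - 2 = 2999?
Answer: 22723/396 ≈ 57.381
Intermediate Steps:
F = 18006 (F = 12 + 6*2999 = 12 + 17994 = 18006)
(4717 + F)/(1371 - 975) = (4717 + 18006)/(1371 - 975) = 22723/396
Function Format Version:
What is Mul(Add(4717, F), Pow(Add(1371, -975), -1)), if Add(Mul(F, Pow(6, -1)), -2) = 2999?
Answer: Rational(22723, 396) ≈ 57.381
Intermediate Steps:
F = 18006 (F = Add(12, Mul(6, 2999)) = Add(12, 17994) = 18006)
Mul(Add(4717, F), Pow(Add(1371, -975), -1)) = Mul(Add(4717, 18006), Pow(Add(1371, -975), -1)) = Mul(22723, Pow(396, -1)) = Mul(22723, Rational(1, 396)) = Rational(22723, 396)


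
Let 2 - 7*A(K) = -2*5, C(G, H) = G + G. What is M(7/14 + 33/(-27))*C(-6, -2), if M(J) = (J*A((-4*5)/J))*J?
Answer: -676/63 ≈ -10.730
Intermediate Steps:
C(G, H) = 2*G
A(K) = 12/7 (A(K) = 2/7 - (-2)*5/7 = 2/7 - ⅐*(-10) = 2/7 + 10/7 = 12/7)
M(J) = 12*J²/7 (M(J) = (J*(12/7))*J = (12*J/7)*J = 12*J²/7)
M(7/14 + 33/(-27))*C(-6, -2) = (12*(7/14 + 33/(-27))²/7)*(2*(-6)) = (12*(7*(1/14) + 33*(-1/27))²/7)*(-12) = (12*(½ - 11/9)²/7)*(-12) = (12*(-13/18)²/7)*(-12) = ((12/7)*(169/324))*(-12) = (169/189)*(-12) = -676/63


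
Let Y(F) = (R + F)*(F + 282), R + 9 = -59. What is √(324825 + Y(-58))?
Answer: √296601 ≈ 544.61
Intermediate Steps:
R = -68 (R = -9 - 59 = -68)
Y(F) = (-68 + F)*(282 + F) (Y(F) = (-68 + F)*(F + 282) = (-68 + F)*(282 + F))
√(324825 + Y(-58)) = √(324825 + (-19176 + (-58)² + 214*(-58))) = √(324825 + (-19176 + 3364 - 12412)) = √(324825 - 28224) = √296601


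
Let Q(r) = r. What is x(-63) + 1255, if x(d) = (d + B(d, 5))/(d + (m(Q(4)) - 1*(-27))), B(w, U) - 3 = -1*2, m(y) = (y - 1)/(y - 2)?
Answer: 86719/69 ≈ 1256.8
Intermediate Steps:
m(y) = (-1 + y)/(-2 + y)
B(w, U) = 1 (B(w, U) = 3 - 1*2 = 3 - 2 = 1)
x(d) = (1 + d)/(57/2 + d) (x(d) = (d + 1)/(d + ((-1 + 4)/(-2 + 4) - 1*(-27))) = (1 + d)/(d + (3/2 + 27)) = (1 + d)/(d + 57/2) = (1 + d)/(57/2 + d))
x(-63) + 1255 = 2*(1 - 63)/(57 + 2*(-63)) + 1255 = 2*(-62)/(57 - 126) + 1255 = 2*(-62)/(-69) + 1255 = 2*(-1/69)*(-62) + 1255 = 124/69 + 1255 = 86719/69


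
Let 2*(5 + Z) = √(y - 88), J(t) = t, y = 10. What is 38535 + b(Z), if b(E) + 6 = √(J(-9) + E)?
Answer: 38529 + √(-56 + 2*I*√78)/2 ≈ 38530.0 + 3.7868*I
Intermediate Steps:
Z = -5 + I*√78/2 (Z = -5 + √(10 - 88)/2 = -5 + √(-78)/2 = -5 + (I*√78)/2 = -5 + I*√78/2 ≈ -5.0 + 4.4159*I)
b(E) = -6 + √(-9 + E)
38535 + b(Z) = 38535 + (-6 + √(-9 + (-5 + I*√78/2))) = 38535 + (-6 + √(-14 + I*√78/2)) = 38529 + √(-14 + I*√78/2)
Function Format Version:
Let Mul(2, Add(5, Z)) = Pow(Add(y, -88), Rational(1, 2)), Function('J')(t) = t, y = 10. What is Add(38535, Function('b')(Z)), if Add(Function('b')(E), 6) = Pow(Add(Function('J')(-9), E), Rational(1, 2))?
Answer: Add(38529, Mul(Rational(1, 2), Pow(Add(-56, Mul(2, I, Pow(78, Rational(1, 2)))), Rational(1, 2)))) ≈ Add(38530., Mul(3.7868, I))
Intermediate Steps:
Z = Add(-5, Mul(Rational(1, 2), I, Pow(78, Rational(1, 2)))) (Z = Add(-5, Mul(Rational(1, 2), Pow(Add(10, -88), Rational(1, 2)))) = Add(-5, Mul(Rational(1, 2), Pow(-78, Rational(1, 2)))) = Add(-5, Mul(Rational(1, 2), Mul(I, Pow(78, Rational(1, 2))))) = Add(-5, Mul(Rational(1, 2), I, Pow(78, Rational(1, 2)))) ≈ Add(-5.0000, Mul(4.4159, I)))
Function('b')(E) = Add(-6, Pow(Add(-9, E), Rational(1, 2)))
Add(38535, Function('b')(Z)) = Add(38535, Add(-6, Pow(Add(-9, Add(-5, Mul(Rational(1, 2), I, Pow(78, Rational(1, 2))))), Rational(1, 2)))) = Add(38535, Add(-6, Pow(Add(-14, Mul(Rational(1, 2), I, Pow(78, Rational(1, 2)))), Rational(1, 2)))) = Add(38529, Pow(Add(-14, Mul(Rational(1, 2), I, Pow(78, Rational(1, 2)))), Rational(1, 2)))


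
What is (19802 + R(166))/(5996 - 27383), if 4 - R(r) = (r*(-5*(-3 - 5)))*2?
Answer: -6526/21387 ≈ -0.30514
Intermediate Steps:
R(r) = 4 - 80*r (R(r) = 4 - r*(-5*(-3 - 5))*2 = 4 - r*(-5*(-8))*2 = 4 - r*40*2 = 4 - 40*r*2 = 4 - 80*r)
(19802 + R(166))/(5996 - 27383) = (19802 + (4 - 80*166))/(5996 - 27383) = (19802 + (4 - 13280))/(-21387) = (19802 - 13276)*(-1/21387) = 6526*(-1/21387) = -6526/21387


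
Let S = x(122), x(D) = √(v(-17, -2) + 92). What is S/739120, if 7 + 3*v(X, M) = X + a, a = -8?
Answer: √183/1108680 ≈ 1.2202e-5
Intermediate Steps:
v(X, M) = -5 + X/3 (v(X, M) = -7/3 + (X - 8)/3 = -7/3 + (-8 + X)/3 = -7/3 + (-8/3 + X/3) = -5 + X/3)
x(D) = 2*√183/3 (x(D) = √((-5 + (⅓)*(-17)) + 92) = √((-5 - 17/3) + 92) = √(-32/3 + 92) = √(244/3) = 2*√183/3)
S = 2*√183/3 ≈ 9.0185
S/739120 = (2*√183/3)/739120 = (2*√183/3)*(1/739120) = √183/1108680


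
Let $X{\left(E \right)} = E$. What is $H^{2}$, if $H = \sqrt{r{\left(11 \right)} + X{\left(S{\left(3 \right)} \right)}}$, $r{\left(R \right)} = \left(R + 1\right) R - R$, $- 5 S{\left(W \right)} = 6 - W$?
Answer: $\frac{602}{5} \approx 120.4$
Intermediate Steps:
$S{\left(W \right)} = - \frac{6}{5} + \frac{W}{5}$ ($S{\left(W \right)} = - \frac{6 - W}{5} = - \frac{6}{5} + \frac{W}{5}$)
$r{\left(R \right)} = - R + R \left(1 + R\right)$ ($r{\left(R \right)} = \left(1 + R\right) R - R = R \left(1 + R\right) - R = - R + R \left(1 + R\right)$)
$H = \frac{\sqrt{3010}}{5}$ ($H = \sqrt{11^{2} + \left(- \frac{6}{5} + \frac{1}{5} \cdot 3\right)} = \sqrt{121 + \left(- \frac{6}{5} + \frac{3}{5}\right)} = \sqrt{121 - \frac{3}{5}} = \sqrt{\frac{602}{5}} = \frac{\sqrt{3010}}{5} \approx 10.973$)
$H^{2} = \left(\frac{\sqrt{3010}}{5}\right)^{2} = \frac{602}{5}$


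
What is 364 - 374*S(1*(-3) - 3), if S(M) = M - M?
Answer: 364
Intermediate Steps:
S(M) = 0
364 - 374*S(1*(-3) - 3) = 364 - 374*0 = 364 + 0 = 364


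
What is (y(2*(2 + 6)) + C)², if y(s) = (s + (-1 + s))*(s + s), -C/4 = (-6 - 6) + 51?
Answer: 698896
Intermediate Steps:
C = -156 (C = -4*((-6 - 6) + 51) = -4*(-12 + 51) = -4*39 = -156)
y(s) = 2*s*(-1 + 2*s) (y(s) = (-1 + 2*s)*(2*s) = 2*s*(-1 + 2*s))
(y(2*(2 + 6)) + C)² = (2*(2*(2 + 6))*(-1 + 2*(2*(2 + 6))) - 156)² = (2*(2*8)*(-1 + 2*(2*8)) - 156)² = (2*16*(-1 + 2*16) - 156)² = (2*16*(-1 + 32) - 156)² = (2*16*31 - 156)² = (992 - 156)² = 836² = 698896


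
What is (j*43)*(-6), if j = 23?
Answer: -5934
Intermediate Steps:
(j*43)*(-6) = (23*43)*(-6) = 989*(-6) = -5934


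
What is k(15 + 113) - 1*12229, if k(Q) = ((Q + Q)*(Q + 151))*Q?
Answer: 9130043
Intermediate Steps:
k(Q) = 2*Q²*(151 + Q) (k(Q) = ((2*Q)*(151 + Q))*Q = (2*Q*(151 + Q))*Q = 2*Q²*(151 + Q))
k(15 + 113) - 1*12229 = 2*(15 + 113)²*(151 + (15 + 113)) - 1*12229 = 2*128²*(151 + 128) - 12229 = 2*16384*279 - 12229 = 9142272 - 12229 = 9130043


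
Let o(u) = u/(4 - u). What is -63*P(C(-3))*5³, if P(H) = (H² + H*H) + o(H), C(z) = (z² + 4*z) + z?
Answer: -562275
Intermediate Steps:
C(z) = z² + 5*z
P(H) = 2*H² - H/(-4 + H) (P(H) = (H² + H*H) - H/(-4 + H) = (H² + H²) - H/(-4 + H) = 2*H² - H/(-4 + H))
-63*P(C(-3))*5³ = -63*(-3*(5 - 3))*(-1 + 2*(-3*(5 - 3))*(-4 - 3*(5 - 3)))/(-4 - 3*(5 - 3))*5³ = -63*(-3*2)*(-1 + 2*(-3*2)*(-4 - 3*2))/(-4 - 3*2)*125 = -(-378)*(-1 + 2*(-6)*(-4 - 6))/(-4 - 6)*125 = -(-378)*(-1 + 2*(-6)*(-10))/(-10)*125 = -(-378)*(-1)*(-1 + 120)/10*125 = -(-378)*(-1)*119/10*125 = -63*357/5*125 = -22491/5*125 = -562275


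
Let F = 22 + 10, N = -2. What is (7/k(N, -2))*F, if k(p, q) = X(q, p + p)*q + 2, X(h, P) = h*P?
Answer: -16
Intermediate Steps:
X(h, P) = P*h
k(p, q) = 2 + 2*p*q**2 (k(p, q) = ((p + p)*q)*q + 2 = ((2*p)*q)*q + 2 = (2*p*q)*q + 2 = 2*p*q**2 + 2 = 2 + 2*p*q**2)
F = 32
(7/k(N, -2))*F = (7/(2 + 2*(-2)*(-2)**2))*32 = (7/(2 + 2*(-2)*4))*32 = (7/(2 - 16))*32 = (7/(-14))*32 = (7*(-1/14))*32 = -1/2*32 = -16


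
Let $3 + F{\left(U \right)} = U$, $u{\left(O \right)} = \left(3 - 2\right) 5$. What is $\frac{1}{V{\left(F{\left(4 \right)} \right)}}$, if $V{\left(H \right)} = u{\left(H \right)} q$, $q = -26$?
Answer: $- \frac{1}{130} \approx -0.0076923$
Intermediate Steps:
$u{\left(O \right)} = 5$ ($u{\left(O \right)} = 1 \cdot 5 = 5$)
$F{\left(U \right)} = -3 + U$
$V{\left(H \right)} = -130$ ($V{\left(H \right)} = 5 \left(-26\right) = -130$)
$\frac{1}{V{\left(F{\left(4 \right)} \right)}} = \frac{1}{-130} = - \frac{1}{130}$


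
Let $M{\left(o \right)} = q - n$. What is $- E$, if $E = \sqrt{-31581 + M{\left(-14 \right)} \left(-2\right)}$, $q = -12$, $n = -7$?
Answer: $- i \sqrt{31571} \approx - 177.68 i$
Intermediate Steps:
$M{\left(o \right)} = -5$ ($M{\left(o \right)} = -12 - -7 = -12 + 7 = -5$)
$E = i \sqrt{31571}$ ($E = \sqrt{-31581 - -10} = \sqrt{-31581 + 10} = \sqrt{-31571} = i \sqrt{31571} \approx 177.68 i$)
$- E = - i \sqrt{31571}$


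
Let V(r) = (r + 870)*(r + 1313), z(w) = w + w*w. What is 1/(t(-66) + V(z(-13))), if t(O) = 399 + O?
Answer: 1/1507527 ≈ 6.6334e-7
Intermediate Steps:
z(w) = w + w²
V(r) = (870 + r)*(1313 + r)
1/(t(-66) + V(z(-13))) = 1/((399 - 66) + (1142310 + (-13*(1 - 13))² + 2183*(-13*(1 - 13)))) = 1/(333 + (1142310 + (-13*(-12))² + 2183*(-13*(-12)))) = 1/(333 + (1142310 + 156² + 2183*156)) = 1/(333 + (1142310 + 24336 + 340548)) = 1/(333 + 1507194) = 1/1507527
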